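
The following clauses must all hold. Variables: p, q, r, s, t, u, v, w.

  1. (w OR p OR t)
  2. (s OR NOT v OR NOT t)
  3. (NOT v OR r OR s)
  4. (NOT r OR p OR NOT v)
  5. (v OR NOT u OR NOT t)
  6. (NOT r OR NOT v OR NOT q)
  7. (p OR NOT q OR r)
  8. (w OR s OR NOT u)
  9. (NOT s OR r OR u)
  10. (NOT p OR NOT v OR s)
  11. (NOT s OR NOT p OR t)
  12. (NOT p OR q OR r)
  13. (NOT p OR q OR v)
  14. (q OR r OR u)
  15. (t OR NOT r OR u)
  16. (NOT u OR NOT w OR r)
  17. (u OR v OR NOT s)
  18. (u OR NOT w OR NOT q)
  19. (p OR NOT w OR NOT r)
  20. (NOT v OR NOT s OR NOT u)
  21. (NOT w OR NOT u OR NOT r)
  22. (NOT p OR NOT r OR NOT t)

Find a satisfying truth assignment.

p=0, q=1, r=1, s=0, t=1, u=0, v=0, w=0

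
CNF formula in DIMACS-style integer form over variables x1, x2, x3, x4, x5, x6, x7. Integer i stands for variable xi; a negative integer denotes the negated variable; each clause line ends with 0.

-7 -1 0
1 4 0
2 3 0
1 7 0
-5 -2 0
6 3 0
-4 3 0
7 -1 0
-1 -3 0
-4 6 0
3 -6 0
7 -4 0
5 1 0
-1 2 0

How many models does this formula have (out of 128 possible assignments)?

1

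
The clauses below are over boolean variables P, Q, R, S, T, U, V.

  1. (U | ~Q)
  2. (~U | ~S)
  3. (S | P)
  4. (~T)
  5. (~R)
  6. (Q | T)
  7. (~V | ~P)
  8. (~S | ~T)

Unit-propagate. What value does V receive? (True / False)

Unit clause (~T) sets T = False.
Unit clause (~R) sets R = False.
In (Q | T), T is now false; Q must hold, so Q = True.
(~Q | U): since Q = True, the clause reduces to (U). U = True.
In (~S | ~U), ~U is now false; ~S must hold, so S = False.
(S | P): since S = False, the clause reduces to (P). P = True.
In (~V | ~P), ~P is now false; ~V must hold, so V = False.

False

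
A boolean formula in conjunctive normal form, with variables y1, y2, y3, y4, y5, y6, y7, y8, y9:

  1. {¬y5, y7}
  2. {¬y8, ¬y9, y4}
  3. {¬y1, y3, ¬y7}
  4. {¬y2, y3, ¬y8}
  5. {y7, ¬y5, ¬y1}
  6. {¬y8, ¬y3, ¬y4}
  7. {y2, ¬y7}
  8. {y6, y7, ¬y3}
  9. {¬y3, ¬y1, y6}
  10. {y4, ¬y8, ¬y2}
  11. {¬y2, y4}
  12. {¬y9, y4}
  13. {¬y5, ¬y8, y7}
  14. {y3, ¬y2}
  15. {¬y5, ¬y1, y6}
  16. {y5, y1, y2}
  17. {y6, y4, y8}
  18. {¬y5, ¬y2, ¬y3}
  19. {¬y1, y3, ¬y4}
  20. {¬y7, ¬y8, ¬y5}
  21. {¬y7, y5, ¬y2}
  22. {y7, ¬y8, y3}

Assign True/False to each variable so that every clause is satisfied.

y1 = True  y2 = False  y3 = True  y4 = False  y5 = False  y6 = True  y7 = False  y8 = False  y9 = False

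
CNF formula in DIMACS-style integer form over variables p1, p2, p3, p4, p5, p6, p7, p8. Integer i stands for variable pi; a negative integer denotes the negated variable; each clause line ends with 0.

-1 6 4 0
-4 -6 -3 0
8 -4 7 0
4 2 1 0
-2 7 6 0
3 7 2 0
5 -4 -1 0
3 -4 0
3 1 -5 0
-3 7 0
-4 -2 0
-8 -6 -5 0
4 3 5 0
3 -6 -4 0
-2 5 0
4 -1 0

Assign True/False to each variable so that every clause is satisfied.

p7 occurs only positively in the remaining clauses — set p7 = True.
Try p1 = True.
  then p4 is forced to True.
  then p5 is forced to True.
  then p3 is forced to True.
  then p6 is forced to False.
  then p2 is forced to False.
p8 is now unconstrained; take p8 = True.
Every clause has at least one true literal under this assignment.

p1 = T, p2 = F, p3 = T, p4 = T, p5 = T, p6 = F, p7 = T, p8 = T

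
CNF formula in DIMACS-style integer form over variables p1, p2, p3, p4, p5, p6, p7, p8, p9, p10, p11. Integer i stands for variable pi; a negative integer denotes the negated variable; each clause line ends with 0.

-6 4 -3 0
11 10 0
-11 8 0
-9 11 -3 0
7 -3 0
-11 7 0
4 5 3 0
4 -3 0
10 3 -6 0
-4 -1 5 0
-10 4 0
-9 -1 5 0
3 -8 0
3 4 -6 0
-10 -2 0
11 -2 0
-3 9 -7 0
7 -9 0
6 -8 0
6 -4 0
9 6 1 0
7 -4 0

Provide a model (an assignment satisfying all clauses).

p1 = 1, p2 = 0, p3 = 1, p4 = 1, p5 = 1, p6 = 1, p7 = 1, p8 = 1, p9 = 1, p10 = 0, p11 = 1

Check each clause:
  1. (~p3 | ~p6 | p4) — p4 is true.
  2. (p11 | p10) — p11 is true.
  3. (~p11 | p8) — p8 is true.
  4. (~p3 | p11 | ~p9) — p11 is true.
  5. (p7 | ~p3) — p7 is true.
  6. (~p11 | p7) — p7 is true.
  7. (p4 | p5 | p3) — p3 is true.
  8. (p4 | ~p3) — p4 is true.
  9. (~p6 | p10 | p3) — p3 is true.
  10. (~p1 | ~p4 | p5) — p5 is true.
  11. (~p10 | p4) — p4 is true.
  12. (p5 | ~p1 | ~p9) — p5 is true.
  13. (p3 | ~p8) — p3 is true.
  14. (~p6 | p3 | p4) — p3 is true.
  15. (~p2 | ~p10) — ~p2 is true.
  16. (p11 | ~p2) — p11 is true.
  17. (p9 | ~p7 | ~p3) — p9 is true.
  18. (~p9 | p7) — p7 is true.
  19. (~p8 | p6) — p6 is true.
  20. (p6 | ~p4) — p6 is true.
  21. (p1 | p9 | p6) — p1 is true.
  22. (~p4 | p7) — p7 is true.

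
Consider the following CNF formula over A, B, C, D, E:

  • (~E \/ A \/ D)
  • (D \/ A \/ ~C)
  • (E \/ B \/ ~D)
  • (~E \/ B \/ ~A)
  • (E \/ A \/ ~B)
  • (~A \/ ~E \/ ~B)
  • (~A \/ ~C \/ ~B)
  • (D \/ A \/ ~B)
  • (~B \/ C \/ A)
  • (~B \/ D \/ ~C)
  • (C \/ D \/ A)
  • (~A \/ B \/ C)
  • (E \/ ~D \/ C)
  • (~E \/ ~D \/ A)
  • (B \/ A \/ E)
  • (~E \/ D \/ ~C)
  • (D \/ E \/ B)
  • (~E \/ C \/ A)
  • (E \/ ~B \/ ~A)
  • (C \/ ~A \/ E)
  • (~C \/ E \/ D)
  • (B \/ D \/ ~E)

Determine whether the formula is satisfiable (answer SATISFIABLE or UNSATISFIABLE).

UNSATISFIABLE

A = True:
  E = True:
    propagation gives B=True; an empty clause results — contradiction.
  E = False:
    propagation gives B=False, D=False; an empty clause results — contradiction.
A = False:
  D = True:
    propagation gives E=False, B=True; an empty clause results — contradiction.
  D = False:
    propagation gives E=False, C=False; an empty clause results — contradiction.
Every branch closes, so no satisfying assignment exists.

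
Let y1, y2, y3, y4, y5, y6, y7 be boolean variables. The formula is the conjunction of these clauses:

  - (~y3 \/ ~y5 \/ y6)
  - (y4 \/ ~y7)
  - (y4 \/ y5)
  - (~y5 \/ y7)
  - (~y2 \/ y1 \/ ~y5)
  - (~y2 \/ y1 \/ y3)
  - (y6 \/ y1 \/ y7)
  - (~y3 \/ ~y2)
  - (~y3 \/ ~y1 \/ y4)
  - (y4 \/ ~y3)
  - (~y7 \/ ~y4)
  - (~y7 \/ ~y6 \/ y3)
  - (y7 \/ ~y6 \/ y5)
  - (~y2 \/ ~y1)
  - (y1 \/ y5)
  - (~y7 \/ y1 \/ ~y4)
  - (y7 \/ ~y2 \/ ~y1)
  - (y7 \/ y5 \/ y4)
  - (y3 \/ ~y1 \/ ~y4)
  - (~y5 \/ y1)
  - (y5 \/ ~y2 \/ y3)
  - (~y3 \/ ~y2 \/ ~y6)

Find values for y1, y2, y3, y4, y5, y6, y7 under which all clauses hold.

y1 = True, y2 = False, y3 = True, y4 = True, y5 = False, y6 = False, y7 = False

y2 occurs only negated in the remaining clauses — set y2 = False.
Try y1 = True.
The remaining clauses are satisfied by y3 = True, y4 = True, y5 = False, y6 = False, y7 = False.
Check each clause:
  1. (~y3 \/ y6 \/ ~y5) — ~y5 is true.
  2. (~y7 \/ y4) — ~y7 is true.
  3. (y4 \/ y5) — y4 is true.
  4. (y7 \/ ~y5) — ~y5 is true.
  5. (~y2 \/ ~y5 \/ y1) — y1 is true.
  6. (y3 \/ y1 \/ ~y2) — y1 is true.
  7. (y7 \/ y6 \/ y1) — y1 is true.
  8. (~y2 \/ ~y3) — ~y2 is true.
  9. (~y3 \/ ~y1 \/ y4) — y4 is true.
  10. (y4 \/ ~y3) — y4 is true.
  11. (~y7 \/ ~y4) — ~y7 is true.
  12. (~y6 \/ y3 \/ ~y7) — ~y7 is true.
  13. (y7 \/ ~y6 \/ y5) — ~y6 is true.
  14. (~y2 \/ ~y1) — ~y2 is true.
  15. (y1 \/ y5) — y1 is true.
  16. (y1 \/ ~y4 \/ ~y7) — y1 is true.
  17. (y7 \/ ~y1 \/ ~y2) — ~y2 is true.
  18. (y4 \/ y5 \/ y7) — y4 is true.
  19. (y3 \/ ~y1 \/ ~y4) — y3 is true.
  20. (~y5 \/ y1) — y1 is true.
  21. (y3 \/ y5 \/ ~y2) — y3 is true.
  22. (~y2 \/ ~y3 \/ ~y6) — ~y6 is true.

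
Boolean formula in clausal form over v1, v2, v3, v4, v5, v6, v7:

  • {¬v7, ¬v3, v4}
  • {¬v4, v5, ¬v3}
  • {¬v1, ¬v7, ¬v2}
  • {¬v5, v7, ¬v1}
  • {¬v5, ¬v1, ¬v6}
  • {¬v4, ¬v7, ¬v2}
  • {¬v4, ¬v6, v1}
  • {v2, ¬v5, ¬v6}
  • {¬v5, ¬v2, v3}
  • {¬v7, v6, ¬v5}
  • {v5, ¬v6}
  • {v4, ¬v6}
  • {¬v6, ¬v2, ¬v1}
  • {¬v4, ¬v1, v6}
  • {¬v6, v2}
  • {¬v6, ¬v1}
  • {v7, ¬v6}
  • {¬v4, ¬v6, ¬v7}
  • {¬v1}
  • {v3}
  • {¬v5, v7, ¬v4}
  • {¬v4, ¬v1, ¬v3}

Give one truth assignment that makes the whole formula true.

v1=False, v2=True, v3=True, v4=False, v5=False, v6=False, v7=False

Unit propagation: (¬v1) forces v1 = False.
Unit propagation: (v3) forces v3 = True.
Set v2 = True and propagate.
Try v4 = False.
  then v7 is forced to False.
  then v6 is forced to False.
v5 is now unconstrained; take v5 = False.
Every clause has at least one true literal under this assignment.
Check each clause:
  1. {¬v3, v4, ¬v7} — ¬v7 is true.
  2. {v5, ¬v4, ¬v3} — ¬v4 is true.
  3. {¬v2, ¬v1, ¬v7} — ¬v7 is true.
  4. {¬v1, v7, ¬v5} — ¬v5 is true.
  5. {¬v1, ¬v6, ¬v5} — ¬v6 is true.
  6. {¬v4, ¬v2, ¬v7} — ¬v7 is true.
  7. {¬v4, ¬v6, v1} — ¬v6 is true.
  8. {¬v5, ¬v6, v2} — ¬v6 is true.
  9. {¬v5, v3, ¬v2} — v3 is true.
  10. {¬v7, v6, ¬v5} — ¬v7 is true.
  11. {v5, ¬v6} — ¬v6 is true.
  12. {¬v6, v4} — ¬v6 is true.
  13. {¬v6, ¬v1, ¬v2} — ¬v6 is true.
  14. {v6, ¬v4, ¬v1} — ¬v4 is true.
  15. {¬v6, v2} — v2 is true.
  16. {¬v1, ¬v6} — ¬v6 is true.
  17. {v7, ¬v6} — ¬v6 is true.
  18. {¬v7, ¬v4, ¬v6} — ¬v7 is true.
  19. {¬v1} — ¬v1 is true.
  20. {v3} — v3 is true.
  21. {¬v5, ¬v4, v7} — ¬v5 is true.
  22. {¬v4, ¬v1, ¬v3} — ¬v4 is true.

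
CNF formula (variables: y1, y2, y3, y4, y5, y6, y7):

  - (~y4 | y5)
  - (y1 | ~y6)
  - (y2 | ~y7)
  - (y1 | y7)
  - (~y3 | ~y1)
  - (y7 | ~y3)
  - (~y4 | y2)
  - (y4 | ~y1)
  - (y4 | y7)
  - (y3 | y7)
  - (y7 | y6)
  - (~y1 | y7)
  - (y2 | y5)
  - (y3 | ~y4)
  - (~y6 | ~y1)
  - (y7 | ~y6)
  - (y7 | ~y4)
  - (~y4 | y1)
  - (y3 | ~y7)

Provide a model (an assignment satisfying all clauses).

y1=F  y2=T  y3=T  y4=F  y5=F  y6=F  y7=T

Pure literal: y2 appears only positively; assign y2 = True.
Branch on y1: take y1 = False.
  then y6 is forced to False.
  then y7 is forced to True.
  then y4 is forced to False.
  then y3 is forced to True.
y5 is now unconstrained; take y5 = False.
Every clause has at least one true literal under this assignment.
Check each clause:
  1. (y5 | ~y4) — ~y4 is true.
  2. (~y6 | y1) — ~y6 is true.
  3. (~y7 | y2) — y2 is true.
  4. (y1 | y7) — y7 is true.
  5. (~y3 | ~y1) — ~y1 is true.
  6. (~y3 | y7) — y7 is true.
  7. (~y4 | y2) — y2 is true.
  8. (~y1 | y4) — ~y1 is true.
  9. (y4 | y7) — y7 is true.
  10. (y7 | y3) — y3 is true.
  11. (y6 | y7) — y7 is true.
  12. (~y1 | y7) — ~y1 is true.
  13. (y5 | y2) — y2 is true.
  14. (y3 | ~y4) — y3 is true.
  15. (~y1 | ~y6) — ~y6 is true.
  16. (y7 | ~y6) — ~y6 is true.
  17. (~y4 | y7) — ~y4 is true.
  18. (y1 | ~y4) — ~y4 is true.
  19. (~y7 | y3) — y3 is true.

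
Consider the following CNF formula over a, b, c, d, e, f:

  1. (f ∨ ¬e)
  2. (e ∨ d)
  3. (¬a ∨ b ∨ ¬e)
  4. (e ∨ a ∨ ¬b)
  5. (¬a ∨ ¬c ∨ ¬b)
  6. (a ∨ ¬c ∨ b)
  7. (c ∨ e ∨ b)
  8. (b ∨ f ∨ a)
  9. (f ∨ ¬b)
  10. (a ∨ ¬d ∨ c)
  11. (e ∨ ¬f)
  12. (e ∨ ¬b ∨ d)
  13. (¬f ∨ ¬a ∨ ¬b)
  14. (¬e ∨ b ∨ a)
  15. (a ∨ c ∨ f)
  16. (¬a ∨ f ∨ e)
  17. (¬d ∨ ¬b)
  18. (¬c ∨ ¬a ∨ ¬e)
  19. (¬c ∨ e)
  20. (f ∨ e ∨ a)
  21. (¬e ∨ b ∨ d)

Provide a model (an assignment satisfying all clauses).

a=F, b=T, c=T, d=F, e=T, f=T

Set a = False and propagate.
Branch on b: take b = True.
  then e is forced to True.
  then f is forced to True.
  then d is forced to False.
c is now unconstrained; take c = True.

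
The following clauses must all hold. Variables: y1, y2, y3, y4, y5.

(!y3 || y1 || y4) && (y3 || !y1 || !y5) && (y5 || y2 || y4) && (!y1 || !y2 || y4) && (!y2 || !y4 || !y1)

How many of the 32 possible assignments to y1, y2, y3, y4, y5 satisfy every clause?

Split on y1, then y4.
  y1=T, y4=T: remaining (y2,y3,y5) ∈ {(F,F,F); (F,T,F); (F,T,T)} — 3.
  y1=T, y4=F: remaining (y2,y3,y5) ∈ {(F,T,T)} — 1.
  y1=F, y4=T: y2, y3, y5 free → 2^3 = 8.
  y1=F, y4=F: remaining (y2,y3,y5) ∈ {(F,F,T); (T,F,F); (T,F,T)} — 3.
Total: 3 + 1 + 8 + 3 = 15.

15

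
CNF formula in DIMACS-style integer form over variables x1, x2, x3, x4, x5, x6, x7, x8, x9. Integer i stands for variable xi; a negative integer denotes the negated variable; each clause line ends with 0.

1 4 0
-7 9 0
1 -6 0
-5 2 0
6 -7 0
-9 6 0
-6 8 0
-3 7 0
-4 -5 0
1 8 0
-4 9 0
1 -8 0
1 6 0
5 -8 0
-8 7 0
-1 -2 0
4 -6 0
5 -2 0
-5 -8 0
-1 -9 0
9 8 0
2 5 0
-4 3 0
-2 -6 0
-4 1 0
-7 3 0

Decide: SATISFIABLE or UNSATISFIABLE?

UNSATISFIABLE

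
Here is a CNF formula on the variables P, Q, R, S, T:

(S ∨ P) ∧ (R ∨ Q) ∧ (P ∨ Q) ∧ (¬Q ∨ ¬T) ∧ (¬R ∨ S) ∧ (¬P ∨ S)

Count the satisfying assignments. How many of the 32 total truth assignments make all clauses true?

The models are:
  P=0 Q=1 R=0 S=1 T=0
  P=0 Q=1 R=1 S=1 T=0
  P=1 Q=0 R=1 S=1 T=0
  P=1 Q=0 R=1 S=1 T=1
  P=1 Q=1 R=0 S=1 T=0
  P=1 Q=1 R=1 S=1 T=0
That's 6 in total.

6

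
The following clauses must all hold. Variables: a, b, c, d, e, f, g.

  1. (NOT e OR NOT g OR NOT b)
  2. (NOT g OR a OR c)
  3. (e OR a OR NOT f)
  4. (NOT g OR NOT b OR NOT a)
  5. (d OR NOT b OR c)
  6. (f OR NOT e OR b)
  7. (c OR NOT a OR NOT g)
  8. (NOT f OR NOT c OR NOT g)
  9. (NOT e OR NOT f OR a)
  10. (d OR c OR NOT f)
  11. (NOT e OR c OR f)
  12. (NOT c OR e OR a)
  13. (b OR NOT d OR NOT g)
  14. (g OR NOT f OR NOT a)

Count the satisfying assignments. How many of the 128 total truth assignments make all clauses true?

15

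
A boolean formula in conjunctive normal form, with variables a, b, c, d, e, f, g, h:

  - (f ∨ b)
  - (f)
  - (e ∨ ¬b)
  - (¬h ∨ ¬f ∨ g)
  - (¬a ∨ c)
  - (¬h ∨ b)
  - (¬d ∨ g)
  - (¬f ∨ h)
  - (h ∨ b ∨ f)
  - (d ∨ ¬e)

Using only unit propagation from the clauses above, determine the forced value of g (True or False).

True

Unit clause (f) sets f = True.
From (h ∨ ¬f) and f = True: h = True.
In (g ∨ ¬h ∨ ¬f), ¬h, ¬f are now false; g must hold, so g = True.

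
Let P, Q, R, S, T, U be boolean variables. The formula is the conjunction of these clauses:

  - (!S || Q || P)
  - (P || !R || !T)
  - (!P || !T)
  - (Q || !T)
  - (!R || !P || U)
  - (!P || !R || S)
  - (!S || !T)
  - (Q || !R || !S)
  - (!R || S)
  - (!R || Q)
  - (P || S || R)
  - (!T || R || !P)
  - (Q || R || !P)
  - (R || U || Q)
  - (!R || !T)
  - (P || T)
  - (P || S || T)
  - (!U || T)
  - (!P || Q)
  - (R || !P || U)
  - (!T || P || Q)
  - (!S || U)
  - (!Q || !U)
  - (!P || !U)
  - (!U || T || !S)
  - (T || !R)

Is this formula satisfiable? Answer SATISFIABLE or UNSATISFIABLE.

P = True:
  propagation gives T=False, U=False, R=False; an empty clause results — contradiction.
P = False:
  propagation gives T=True, R=False, Q=True, S=False; an empty clause results — contradiction.
Every branch closes, so no satisfying assignment exists.

UNSATISFIABLE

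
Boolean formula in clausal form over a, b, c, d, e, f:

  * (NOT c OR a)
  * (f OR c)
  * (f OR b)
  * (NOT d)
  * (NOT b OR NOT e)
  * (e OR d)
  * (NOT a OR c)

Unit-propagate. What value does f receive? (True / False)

(NOT d) is a unit clause: d = False.
From (d OR e) and d = False: e = True.
(NOT e OR NOT b): since e = True, the clause reduces to (NOT b). b = False.
In (f OR b), b is now false; f must hold, so f = True.

True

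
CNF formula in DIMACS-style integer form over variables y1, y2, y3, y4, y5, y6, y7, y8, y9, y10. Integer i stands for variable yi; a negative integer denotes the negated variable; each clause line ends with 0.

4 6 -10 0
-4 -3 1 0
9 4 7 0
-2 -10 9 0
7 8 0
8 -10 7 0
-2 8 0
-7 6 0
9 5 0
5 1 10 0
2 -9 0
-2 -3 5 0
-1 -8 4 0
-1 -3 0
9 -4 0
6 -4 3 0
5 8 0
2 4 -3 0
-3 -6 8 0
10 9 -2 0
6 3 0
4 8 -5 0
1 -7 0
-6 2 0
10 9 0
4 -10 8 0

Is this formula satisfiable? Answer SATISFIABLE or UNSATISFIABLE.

SATISFIABLE

Branch on y1: take y1 = False.
  then y7 is forced to False.
  then y8 is forced to True.
Branch on y2: take y2 = True.
Try y3 = True.
  then y4 is forced to False.
  then y9 is forced to True.
  then y5 is forced to True.
The remaining clauses are satisfied by y6 = False, y10 = False.
So y1 = False, y2 = True, y3 = True, y4 = False, y5 = True, y6 = False, y7 = False, y8 = True, y9 = True, y10 = False is a satisfying assignment.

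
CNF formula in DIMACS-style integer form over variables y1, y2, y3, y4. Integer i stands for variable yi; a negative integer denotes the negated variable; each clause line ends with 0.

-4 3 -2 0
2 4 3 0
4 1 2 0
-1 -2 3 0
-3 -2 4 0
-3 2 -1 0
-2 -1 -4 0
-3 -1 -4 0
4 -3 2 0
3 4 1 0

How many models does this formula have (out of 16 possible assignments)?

4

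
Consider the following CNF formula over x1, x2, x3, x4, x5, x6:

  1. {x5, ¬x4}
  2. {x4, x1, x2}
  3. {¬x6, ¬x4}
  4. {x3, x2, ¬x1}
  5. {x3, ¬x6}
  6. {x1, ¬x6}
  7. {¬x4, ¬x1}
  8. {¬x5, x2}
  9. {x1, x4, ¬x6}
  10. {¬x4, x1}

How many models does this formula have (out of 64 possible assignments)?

12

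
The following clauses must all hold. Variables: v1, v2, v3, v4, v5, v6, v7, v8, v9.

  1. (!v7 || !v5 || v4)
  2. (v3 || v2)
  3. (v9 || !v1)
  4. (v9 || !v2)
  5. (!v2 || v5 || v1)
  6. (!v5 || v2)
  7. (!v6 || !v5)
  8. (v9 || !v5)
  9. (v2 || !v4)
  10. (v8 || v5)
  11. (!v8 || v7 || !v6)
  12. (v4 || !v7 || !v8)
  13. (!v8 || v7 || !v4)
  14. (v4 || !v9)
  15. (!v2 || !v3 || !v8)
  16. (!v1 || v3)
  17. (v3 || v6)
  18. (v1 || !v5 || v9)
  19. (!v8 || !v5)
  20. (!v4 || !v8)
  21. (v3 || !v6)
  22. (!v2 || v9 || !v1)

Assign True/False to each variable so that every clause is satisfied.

v1=F, v2=T, v3=T, v4=T, v5=T, v6=F, v7=F, v8=F, v9=T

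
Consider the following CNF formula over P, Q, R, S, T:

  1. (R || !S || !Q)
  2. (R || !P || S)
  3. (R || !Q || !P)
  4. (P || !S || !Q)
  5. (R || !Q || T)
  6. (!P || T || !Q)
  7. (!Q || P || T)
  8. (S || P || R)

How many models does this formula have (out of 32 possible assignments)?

15

Case analysis on P and Q:
  P=1, Q=1: remaining (R,S,T) ∈ {(1,0,1); (1,1,1)} — 2.
  P=1, Q=0: T free; 3 ways for (R,S) × 2^1 = 6.
  P=0, Q=1: remaining (R,S,T) ∈ {(1,0,1)} — 1.
  P=0, Q=0: T free; 3 ways for (R,S) × 2^1 = 6.
Total: 2 + 6 + 1 + 6 = 15.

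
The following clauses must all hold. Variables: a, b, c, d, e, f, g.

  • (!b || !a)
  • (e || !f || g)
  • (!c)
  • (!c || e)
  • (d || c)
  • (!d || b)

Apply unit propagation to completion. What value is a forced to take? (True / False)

(!c) stands alone — c = False.
(c || d): since c = False, the clause reduces to (d). d = True.
(!d || b) with d = True leaves only b, so b = True.
In (!b || !a), !b is now false; !a must hold, so a = False.

False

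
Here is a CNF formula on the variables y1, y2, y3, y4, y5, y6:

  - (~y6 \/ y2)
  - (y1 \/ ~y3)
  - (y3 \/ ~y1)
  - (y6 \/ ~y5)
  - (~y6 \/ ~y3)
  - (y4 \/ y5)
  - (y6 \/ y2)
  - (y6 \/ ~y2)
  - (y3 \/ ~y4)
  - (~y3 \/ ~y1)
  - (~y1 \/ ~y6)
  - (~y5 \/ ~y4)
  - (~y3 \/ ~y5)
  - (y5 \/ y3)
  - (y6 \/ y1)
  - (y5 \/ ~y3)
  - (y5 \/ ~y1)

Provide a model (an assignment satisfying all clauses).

Branch on y1: take y1 = False.
  then y3 is forced to False.
  then y4 is forced to False.
  then y5 is forced to True.
  then y6 is forced to True.
  then y2 is forced to True.
Every clause has at least one true literal under this assignment.

y1=F  y2=T  y3=F  y4=F  y5=T  y6=T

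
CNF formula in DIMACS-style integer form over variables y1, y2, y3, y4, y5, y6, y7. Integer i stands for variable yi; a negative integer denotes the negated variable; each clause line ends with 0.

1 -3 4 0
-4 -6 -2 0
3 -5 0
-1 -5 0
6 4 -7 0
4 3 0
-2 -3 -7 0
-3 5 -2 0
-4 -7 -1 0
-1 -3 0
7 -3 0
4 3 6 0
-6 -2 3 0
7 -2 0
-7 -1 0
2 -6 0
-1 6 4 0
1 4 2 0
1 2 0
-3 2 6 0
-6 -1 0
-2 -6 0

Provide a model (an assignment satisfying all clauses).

y1=False, y2=True, y3=False, y4=True, y5=False, y6=False, y7=True

Check each clause:
  1. (y4 \/ y1 \/ ~y3) — y4 is true.
  2. (~y6 \/ ~y4 \/ ~y2) — ~y6 is true.
  3. (y3 \/ ~y5) — ~y5 is true.
  4. (~y5 \/ ~y1) — ~y5 is true.
  5. (y4 \/ ~y7 \/ y6) — y4 is true.
  6. (y3 \/ y4) — y4 is true.
  7. (~y2 \/ ~y7 \/ ~y3) — ~y3 is true.
  8. (y5 \/ ~y3 \/ ~y2) — ~y3 is true.
  9. (~y4 \/ ~y1 \/ ~y7) — ~y1 is true.
  10. (~y1 \/ ~y3) — ~y3 is true.
  11. (y7 \/ ~y3) — ~y3 is true.
  12. (y4 \/ y3 \/ y6) — y4 is true.
  13. (y3 \/ ~y6 \/ ~y2) — ~y6 is true.
  14. (y7 \/ ~y2) — y7 is true.
  15. (~y1 \/ ~y7) — ~y1 is true.
  16. (y2 \/ ~y6) — y2 is true.
  17. (y4 \/ y6 \/ ~y1) — y4 is true.
  18. (y2 \/ y4 \/ y1) — y2 is true.
  19. (y2 \/ y1) — y2 is true.
  20. (y6 \/ y2 \/ ~y3) — y2 is true.
  21. (~y1 \/ ~y6) — ~y6 is true.
  22. (~y2 \/ ~y6) — ~y6 is true.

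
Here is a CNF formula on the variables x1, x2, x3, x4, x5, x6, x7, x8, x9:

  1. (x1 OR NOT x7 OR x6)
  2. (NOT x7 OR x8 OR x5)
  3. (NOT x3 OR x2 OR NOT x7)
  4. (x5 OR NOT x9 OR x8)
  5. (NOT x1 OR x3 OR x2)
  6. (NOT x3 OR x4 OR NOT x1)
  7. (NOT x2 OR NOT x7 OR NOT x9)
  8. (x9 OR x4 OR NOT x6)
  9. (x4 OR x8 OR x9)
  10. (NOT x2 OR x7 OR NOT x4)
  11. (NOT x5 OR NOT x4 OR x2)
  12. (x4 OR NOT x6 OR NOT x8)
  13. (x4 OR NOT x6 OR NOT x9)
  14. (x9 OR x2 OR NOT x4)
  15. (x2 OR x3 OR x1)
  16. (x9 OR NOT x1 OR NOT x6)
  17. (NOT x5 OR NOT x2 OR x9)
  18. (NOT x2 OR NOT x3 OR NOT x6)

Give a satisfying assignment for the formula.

x1 = T, x2 = T, x3 = F, x4 = F, x5 = T, x6 = F, x7 = F, x8 = T, x9 = T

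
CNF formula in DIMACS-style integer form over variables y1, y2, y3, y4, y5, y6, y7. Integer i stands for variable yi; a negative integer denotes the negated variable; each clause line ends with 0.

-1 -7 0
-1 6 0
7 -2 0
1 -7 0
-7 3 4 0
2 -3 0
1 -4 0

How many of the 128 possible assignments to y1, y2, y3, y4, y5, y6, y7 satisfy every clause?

8

The models are:
  y1=0 y2=0 y3=0 y4=0 y5=0 y6=0 y7=0
  y1=0 y2=0 y3=0 y4=0 y5=0 y6=1 y7=0
  y1=0 y2=0 y3=0 y4=0 y5=1 y6=0 y7=0
  y1=0 y2=0 y3=0 y4=0 y5=1 y6=1 y7=0
  y1=1 y2=0 y3=0 y4=0 y5=0 y6=1 y7=0
  y1=1 y2=0 y3=0 y4=0 y5=1 y6=1 y7=0
  y1=1 y2=0 y3=0 y4=1 y5=0 y6=1 y7=0
  y1=1 y2=0 y3=0 y4=1 y5=1 y6=1 y7=0
Count: 8.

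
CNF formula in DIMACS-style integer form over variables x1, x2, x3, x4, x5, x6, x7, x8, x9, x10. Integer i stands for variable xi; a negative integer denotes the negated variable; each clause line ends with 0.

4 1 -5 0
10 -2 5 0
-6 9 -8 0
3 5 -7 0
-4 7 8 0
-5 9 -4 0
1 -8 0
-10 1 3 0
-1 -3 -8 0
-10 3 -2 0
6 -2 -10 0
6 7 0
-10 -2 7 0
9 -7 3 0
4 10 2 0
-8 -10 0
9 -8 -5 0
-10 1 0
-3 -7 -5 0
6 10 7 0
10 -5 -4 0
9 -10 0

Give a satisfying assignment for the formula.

x1 = T, x2 = T, x3 = T, x4 = F, x5 = T, x6 = T, x7 = F, x8 = F, x9 = T, x10 = F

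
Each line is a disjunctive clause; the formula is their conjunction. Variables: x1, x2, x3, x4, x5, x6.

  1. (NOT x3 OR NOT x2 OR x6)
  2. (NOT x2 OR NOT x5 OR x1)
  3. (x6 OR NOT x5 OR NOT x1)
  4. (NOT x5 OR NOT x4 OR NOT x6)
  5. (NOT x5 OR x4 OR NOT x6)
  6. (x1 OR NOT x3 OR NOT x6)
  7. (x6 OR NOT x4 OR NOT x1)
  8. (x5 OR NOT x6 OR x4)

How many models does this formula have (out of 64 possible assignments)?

19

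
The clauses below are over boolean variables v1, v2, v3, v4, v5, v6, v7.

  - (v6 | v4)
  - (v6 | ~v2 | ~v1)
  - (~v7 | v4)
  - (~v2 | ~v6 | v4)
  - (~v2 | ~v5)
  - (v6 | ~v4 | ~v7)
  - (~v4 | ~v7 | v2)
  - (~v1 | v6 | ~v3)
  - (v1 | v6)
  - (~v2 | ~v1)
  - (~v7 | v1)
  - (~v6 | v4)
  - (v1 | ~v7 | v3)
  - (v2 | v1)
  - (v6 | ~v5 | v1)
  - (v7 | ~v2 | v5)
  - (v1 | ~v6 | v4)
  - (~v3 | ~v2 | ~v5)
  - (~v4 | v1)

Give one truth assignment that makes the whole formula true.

Set v1 = True and propagate.
  then v2 is forced to False.
For the remaining variables, v3 = False, v4 = True, v5 = True, v6 = True, v7 = False works.
Every clause has at least one true literal under this assignment.

v1=T, v2=F, v3=F, v4=T, v5=T, v6=T, v7=F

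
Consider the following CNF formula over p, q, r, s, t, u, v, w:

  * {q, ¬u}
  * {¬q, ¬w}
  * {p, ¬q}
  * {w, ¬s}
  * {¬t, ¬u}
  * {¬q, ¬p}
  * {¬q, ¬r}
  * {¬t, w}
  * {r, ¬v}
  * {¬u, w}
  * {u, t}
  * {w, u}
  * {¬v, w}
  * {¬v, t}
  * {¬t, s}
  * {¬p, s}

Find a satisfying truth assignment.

p=False  q=False  r=True  s=True  t=True  u=False  v=False  w=True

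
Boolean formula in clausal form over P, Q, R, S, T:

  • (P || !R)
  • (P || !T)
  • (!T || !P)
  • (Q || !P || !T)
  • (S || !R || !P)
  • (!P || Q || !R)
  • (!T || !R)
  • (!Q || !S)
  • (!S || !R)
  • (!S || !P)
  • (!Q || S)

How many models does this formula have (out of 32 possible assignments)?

3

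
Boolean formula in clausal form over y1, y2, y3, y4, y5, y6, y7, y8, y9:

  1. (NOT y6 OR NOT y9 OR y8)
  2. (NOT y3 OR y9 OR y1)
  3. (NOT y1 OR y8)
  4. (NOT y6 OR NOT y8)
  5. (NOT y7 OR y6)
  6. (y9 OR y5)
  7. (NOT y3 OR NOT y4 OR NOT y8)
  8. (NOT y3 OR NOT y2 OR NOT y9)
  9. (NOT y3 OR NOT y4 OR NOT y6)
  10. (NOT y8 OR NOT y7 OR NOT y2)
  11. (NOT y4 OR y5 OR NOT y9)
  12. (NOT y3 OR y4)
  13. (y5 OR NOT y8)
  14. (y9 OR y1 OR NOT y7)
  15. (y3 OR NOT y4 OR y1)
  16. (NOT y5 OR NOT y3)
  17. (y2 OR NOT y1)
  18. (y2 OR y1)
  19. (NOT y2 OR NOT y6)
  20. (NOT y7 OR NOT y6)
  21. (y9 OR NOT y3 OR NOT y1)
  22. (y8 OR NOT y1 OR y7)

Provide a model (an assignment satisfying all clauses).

y1 = True, y2 = True, y3 = False, y4 = True, y5 = True, y6 = False, y7 = False, y8 = True, y9 = False

Check each clause:
  1. (NOT y6 OR NOT y9 OR y8) — y8 is true.
  2. (NOT y3 OR y9 OR y1) — y1 is true.
  3. (y8 OR NOT y1) — y8 is true.
  4. (NOT y6 OR NOT y8) — NOT y6 is true.
  5. (y6 OR NOT y7) — NOT y7 is true.
  6. (y5 OR y9) — y5 is true.
  7. (NOT y3 OR NOT y8 OR NOT y4) — NOT y3 is true.
  8. (NOT y9 OR NOT y3 OR NOT y2) — NOT y3 is true.
  9. (NOT y6 OR NOT y3 OR NOT y4) — NOT y6 is true.
  10. (NOT y8 OR NOT y2 OR NOT y7) — NOT y7 is true.
  11. (y5 OR NOT y9 OR NOT y4) — y5 is true.
  12. (NOT y3 OR y4) — y4 is true.
  13. (y5 OR NOT y8) — y5 is true.
  14. (y1 OR y9 OR NOT y7) — y1 is true.
  15. (NOT y4 OR y3 OR y1) — y1 is true.
  16. (NOT y5 OR NOT y3) — NOT y3 is true.
  17. (NOT y1 OR y2) — y2 is true.
  18. (y1 OR y2) — y1 is true.
  19. (NOT y2 OR NOT y6) — NOT y6 is true.
  20. (NOT y7 OR NOT y6) — NOT y7 is true.
  21. (NOT y1 OR y9 OR NOT y3) — NOT y3 is true.
  22. (y8 OR NOT y1 OR y7) — y8 is true.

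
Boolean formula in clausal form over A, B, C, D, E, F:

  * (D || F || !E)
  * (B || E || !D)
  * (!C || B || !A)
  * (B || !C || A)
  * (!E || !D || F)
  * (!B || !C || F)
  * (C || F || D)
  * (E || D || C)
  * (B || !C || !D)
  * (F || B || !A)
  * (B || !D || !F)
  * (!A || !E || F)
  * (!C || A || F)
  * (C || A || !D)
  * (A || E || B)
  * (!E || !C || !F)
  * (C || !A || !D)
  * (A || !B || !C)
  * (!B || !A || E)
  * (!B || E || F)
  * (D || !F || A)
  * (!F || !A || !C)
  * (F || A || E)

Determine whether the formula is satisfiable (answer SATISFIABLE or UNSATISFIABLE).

SATISFIABLE

Branch on A: take A = True.
Branch on B: take B = True.
  then E is forced to True.
  then F is forced to True.
  then C is forced to False.
  then D is forced to False.
So A = True, B = True, C = False, D = False, E = True, F = True is a satisfying assignment.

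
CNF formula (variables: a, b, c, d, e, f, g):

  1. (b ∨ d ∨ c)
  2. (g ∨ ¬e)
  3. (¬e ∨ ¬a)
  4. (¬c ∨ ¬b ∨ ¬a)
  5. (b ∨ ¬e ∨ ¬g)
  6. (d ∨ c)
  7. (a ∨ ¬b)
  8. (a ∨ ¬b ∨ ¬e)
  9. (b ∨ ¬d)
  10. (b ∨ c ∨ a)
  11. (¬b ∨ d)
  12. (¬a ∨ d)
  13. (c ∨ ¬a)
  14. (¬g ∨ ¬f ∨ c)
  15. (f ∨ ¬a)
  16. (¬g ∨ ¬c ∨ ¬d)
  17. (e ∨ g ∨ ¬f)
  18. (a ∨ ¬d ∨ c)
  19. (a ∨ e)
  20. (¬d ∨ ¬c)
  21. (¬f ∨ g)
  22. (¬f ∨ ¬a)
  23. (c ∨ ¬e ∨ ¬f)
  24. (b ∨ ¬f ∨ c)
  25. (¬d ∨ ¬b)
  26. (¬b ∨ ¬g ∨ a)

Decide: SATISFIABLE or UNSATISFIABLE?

a = True:
  propagation gives e=False, d=True, b=True; an empty clause results — contradiction.
a = False:
  propagation gives b=False, d=False, c=True, e=True; an empty clause results — contradiction.
Every branch closes, so no satisfying assignment exists.

UNSATISFIABLE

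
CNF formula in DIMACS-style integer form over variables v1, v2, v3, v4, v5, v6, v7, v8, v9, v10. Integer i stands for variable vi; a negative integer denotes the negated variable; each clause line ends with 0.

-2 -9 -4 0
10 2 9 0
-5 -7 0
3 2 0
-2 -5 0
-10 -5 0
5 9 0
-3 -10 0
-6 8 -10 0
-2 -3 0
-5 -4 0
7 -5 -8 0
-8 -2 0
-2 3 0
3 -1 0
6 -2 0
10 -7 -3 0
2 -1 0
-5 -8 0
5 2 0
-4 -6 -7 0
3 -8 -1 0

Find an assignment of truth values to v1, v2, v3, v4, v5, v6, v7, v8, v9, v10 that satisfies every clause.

v1 occurs only negated in the remaining clauses — set v1 = False.
v4 occurs only negated in the remaining clauses — set v4 = False.
Set v2 = False and propagate.
  then v3 is forced to True.
  then v10 is forced to False.
  then v9 is forced to True.
  then v7 is forced to False.
  then v5 is forced to True.
  then v8 is forced to False.
v6 is now unconstrained; take v6 = True.
Every clause has at least one true literal under this assignment.

v1=False, v2=False, v3=True, v4=False, v5=True, v6=True, v7=False, v8=False, v9=True, v10=False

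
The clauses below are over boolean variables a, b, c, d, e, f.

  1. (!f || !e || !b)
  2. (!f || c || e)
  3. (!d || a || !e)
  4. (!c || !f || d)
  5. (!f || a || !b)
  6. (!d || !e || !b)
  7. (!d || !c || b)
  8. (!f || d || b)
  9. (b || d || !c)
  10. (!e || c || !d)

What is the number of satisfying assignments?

Case analysis on d and b:
  d=T, b=T: 5 of the 16 assignments to (a,c,e,f) work.
  d=T, b=F: remaining (a,c,e,f) ∈ {(F,F,F,F); (T,F,F,F)} — 2.
  d=F, b=T: forces f=F; a, c, e free → 2^3 = 8.
  d=F, b=F: remaining (a,c,e,f) ∈ {(F,F,F,F); (F,F,T,F); (T,F,F,F); (T,F,T,F)} — 4.
Total: 5 + 2 + 8 + 4 = 19.

19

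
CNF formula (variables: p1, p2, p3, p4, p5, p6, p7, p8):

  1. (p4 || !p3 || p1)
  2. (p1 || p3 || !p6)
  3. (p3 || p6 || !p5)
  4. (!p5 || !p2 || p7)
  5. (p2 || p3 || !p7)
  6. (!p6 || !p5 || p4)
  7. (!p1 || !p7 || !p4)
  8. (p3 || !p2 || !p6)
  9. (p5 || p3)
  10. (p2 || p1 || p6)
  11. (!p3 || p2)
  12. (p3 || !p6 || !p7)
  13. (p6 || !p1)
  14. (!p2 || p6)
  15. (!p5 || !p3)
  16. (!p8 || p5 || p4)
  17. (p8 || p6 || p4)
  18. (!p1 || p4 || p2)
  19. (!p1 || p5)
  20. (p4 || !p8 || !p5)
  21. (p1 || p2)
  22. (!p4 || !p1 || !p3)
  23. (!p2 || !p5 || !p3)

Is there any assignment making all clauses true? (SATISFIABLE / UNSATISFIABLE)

SATISFIABLE

Set p1 = False and propagate.
  then p2 is forced to True.
  then p6 is forced to True.
  then p3 is forced to True.
  then p4 is forced to True.
  then p5 is forced to False.
p7, p8 are now unconstrained; take p7 = True, p8 = False.
Every clause has at least one true literal under this assignment.
So p1 = False, p2 = True, p3 = True, p4 = True, p5 = False, p6 = True, p7 = True, p8 = False is a satisfying assignment.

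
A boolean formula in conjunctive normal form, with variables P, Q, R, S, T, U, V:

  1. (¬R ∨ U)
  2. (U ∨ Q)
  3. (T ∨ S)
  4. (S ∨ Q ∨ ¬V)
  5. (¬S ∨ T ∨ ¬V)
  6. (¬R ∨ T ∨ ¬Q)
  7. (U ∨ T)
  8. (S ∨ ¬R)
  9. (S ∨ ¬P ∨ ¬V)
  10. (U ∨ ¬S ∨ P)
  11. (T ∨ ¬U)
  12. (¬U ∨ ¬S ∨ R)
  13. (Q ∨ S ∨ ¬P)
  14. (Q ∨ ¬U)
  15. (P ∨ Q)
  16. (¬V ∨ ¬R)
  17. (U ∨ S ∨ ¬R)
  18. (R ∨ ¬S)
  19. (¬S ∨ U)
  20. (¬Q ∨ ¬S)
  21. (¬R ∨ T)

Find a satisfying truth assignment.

T occurs only positively in the remaining clauses — set T = True.
Pure literal: V appears only negated; assign V = False.
Try P = False.
  then Q is forced to True.
  then S is forced to False.
  then R is forced to False.
U is now unconstrained; take U = False.

P=F  Q=T  R=F  S=F  T=T  U=F  V=F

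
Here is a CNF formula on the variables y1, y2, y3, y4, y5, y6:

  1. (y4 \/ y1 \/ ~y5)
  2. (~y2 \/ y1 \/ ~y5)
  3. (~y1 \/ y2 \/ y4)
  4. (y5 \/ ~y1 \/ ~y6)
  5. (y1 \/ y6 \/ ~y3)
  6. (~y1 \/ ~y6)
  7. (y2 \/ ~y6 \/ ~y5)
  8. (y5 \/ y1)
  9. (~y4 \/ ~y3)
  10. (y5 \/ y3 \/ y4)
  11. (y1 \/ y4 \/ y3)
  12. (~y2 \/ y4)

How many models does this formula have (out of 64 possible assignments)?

The models are:
  y1=0 y2=0 y3=0 y4=1 y5=1 y6=0
  y1=1 y2=0 y3=0 y4=1 y5=0 y6=0
  y1=1 y2=0 y3=0 y4=1 y5=1 y6=0
  y1=1 y2=1 y3=0 y4=1 y5=0 y6=0
  y1=1 y2=1 y3=0 y4=1 y5=1 y6=0
That's 5 in total.

5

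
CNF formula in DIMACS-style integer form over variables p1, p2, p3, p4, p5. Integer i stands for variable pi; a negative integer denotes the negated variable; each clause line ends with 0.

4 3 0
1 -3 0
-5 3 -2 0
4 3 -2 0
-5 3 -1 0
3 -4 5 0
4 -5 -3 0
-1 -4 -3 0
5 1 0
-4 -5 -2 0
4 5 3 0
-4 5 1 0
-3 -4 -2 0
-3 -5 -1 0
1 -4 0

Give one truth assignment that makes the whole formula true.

p1=True, p2=True, p3=True, p4=False, p5=False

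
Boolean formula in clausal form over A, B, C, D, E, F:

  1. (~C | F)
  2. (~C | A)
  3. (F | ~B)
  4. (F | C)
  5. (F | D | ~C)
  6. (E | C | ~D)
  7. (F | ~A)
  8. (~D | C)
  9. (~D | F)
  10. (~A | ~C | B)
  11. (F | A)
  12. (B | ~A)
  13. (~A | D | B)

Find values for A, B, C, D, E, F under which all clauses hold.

Pure literal: F appears only positively; assign F = True.
Set A = True and propagate.
  then B is forced to True.
Try C = False.
  then D is forced to False.
E is now unconstrained; take E = False.
Every clause has at least one true literal under this assignment.
Check each clause:
  1. (F | ~C) — ~C is true.
  2. (A | ~C) — A is true.
  3. (~B | F) — F is true.
  4. (F | C) — F is true.
  5. (D | ~C | F) — ~C is true.
  6. (E | ~D | C) — ~D is true.
  7. (~A | F) — F is true.
  8. (~D | C) — ~D is true.
  9. (F | ~D) — ~D is true.
  10. (~C | ~A | B) — B is true.
  11. (F | A) — A is true.
  12. (~A | B) — B is true.
  13. (D | B | ~A) — B is true.

A = T, B = T, C = F, D = F, E = F, F = T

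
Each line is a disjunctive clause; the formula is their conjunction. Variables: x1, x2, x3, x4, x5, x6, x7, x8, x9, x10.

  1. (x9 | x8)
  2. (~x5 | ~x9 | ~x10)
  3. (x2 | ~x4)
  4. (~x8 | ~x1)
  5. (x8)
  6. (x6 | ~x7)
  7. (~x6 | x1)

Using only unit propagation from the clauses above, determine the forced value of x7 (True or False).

False

(x8) stands alone — x8 = True.
From (~x1 | ~x8) and x8 = True: x1 = False.
(~x6 | x1): since x1 = False, the clause reduces to (~x6). x6 = False.
(~x7 | x6): since x6 = False, the clause reduces to (~x7). x7 = False.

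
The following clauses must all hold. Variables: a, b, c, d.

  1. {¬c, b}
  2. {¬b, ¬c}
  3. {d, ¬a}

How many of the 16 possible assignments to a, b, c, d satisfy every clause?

6

The models are:
  a=F b=F c=F d=F
  a=F b=F c=F d=T
  a=F b=T c=F d=F
  a=F b=T c=F d=T
  a=T b=F c=F d=T
  a=T b=T c=F d=T
That's 6 in total.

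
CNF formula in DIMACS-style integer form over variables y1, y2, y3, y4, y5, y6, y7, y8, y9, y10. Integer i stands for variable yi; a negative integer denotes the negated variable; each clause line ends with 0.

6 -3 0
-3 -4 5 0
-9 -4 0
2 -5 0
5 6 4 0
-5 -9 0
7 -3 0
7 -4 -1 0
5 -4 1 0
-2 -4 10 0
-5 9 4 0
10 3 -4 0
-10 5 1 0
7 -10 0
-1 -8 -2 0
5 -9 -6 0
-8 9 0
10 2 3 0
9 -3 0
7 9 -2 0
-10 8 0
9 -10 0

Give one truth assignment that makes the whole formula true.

Pure literal: y7 appears only positively; assign y7 = True.
Try y1 = False.
Branch on y2: take y2 = True.
The remaining clauses are satisfied by y3 = False, y4 = False, y5 = False, y6 = True, y8 = False, y9 = False, y10 = False.

y1=False, y2=True, y3=False, y4=False, y5=False, y6=True, y7=True, y8=False, y9=False, y10=False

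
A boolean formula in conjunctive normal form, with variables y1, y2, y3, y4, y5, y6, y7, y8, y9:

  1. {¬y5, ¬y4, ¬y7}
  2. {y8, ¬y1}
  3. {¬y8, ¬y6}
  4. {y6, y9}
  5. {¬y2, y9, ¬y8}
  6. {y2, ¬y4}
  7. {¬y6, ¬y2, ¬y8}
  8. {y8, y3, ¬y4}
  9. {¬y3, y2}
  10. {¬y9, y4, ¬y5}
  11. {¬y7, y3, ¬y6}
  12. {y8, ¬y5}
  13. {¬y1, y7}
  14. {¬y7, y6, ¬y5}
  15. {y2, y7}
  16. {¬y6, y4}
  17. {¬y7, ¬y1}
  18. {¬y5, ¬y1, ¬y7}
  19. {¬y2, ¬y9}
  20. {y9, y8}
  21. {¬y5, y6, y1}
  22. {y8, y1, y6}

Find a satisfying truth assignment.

Pure literal: y5 appears only negated; assign y5 = False.
Try y1 = False.
Try y2 = False.
  then y4 is forced to False.
  then y3 is forced to False.
  then y7 is forced to True.
  then y6 is forced to False.
  then y9 is forced to True.
  then y8 is forced to True.

y1=F, y2=F, y3=F, y4=F, y5=F, y6=F, y7=T, y8=T, y9=T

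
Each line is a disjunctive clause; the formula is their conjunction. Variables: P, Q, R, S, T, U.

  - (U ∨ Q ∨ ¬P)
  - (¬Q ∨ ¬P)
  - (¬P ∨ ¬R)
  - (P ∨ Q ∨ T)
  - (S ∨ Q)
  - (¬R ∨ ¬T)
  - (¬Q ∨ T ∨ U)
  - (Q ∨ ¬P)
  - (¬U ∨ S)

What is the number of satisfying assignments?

7

The models are:
  P=0 Q=0 R=0 S=1 T=1 U=0
  P=0 Q=0 R=0 S=1 T=1 U=1
  P=0 Q=1 R=0 S=0 T=1 U=0
  P=0 Q=1 R=0 S=1 T=0 U=1
  P=0 Q=1 R=0 S=1 T=1 U=0
  P=0 Q=1 R=0 S=1 T=1 U=1
  P=0 Q=1 R=1 S=1 T=0 U=1
That's 7 in total.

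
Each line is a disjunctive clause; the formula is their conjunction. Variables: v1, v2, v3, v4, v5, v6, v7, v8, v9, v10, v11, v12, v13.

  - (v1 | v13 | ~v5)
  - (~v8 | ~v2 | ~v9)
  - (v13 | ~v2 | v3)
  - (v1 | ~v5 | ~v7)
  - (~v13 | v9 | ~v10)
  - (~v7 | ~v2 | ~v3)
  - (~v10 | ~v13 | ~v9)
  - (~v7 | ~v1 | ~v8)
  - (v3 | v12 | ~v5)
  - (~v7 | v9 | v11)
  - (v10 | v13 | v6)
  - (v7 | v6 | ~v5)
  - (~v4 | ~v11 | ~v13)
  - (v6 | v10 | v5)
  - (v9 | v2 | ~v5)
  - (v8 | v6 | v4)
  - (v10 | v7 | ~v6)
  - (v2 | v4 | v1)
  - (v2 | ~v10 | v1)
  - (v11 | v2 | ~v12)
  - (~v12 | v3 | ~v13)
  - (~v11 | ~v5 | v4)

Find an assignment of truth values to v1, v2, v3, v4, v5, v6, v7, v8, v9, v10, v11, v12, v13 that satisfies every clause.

v1 = T, v2 = F, v3 = F, v4 = T, v5 = F, v6 = T, v7 = F, v8 = T, v9 = F, v10 = T, v11 = T, v12 = F, v13 = F

Check each clause:
  1. (v13 | ~v5 | v1) — v1 is true.
  2. (~v2 | ~v9 | ~v8) — ~v2 is true.
  3. (v3 | ~v2 | v13) — ~v2 is true.
  4. (v1 | ~v5 | ~v7) — ~v7 is true.
  5. (~v13 | v9 | ~v10) — ~v13 is true.
  6. (~v2 | ~v7 | ~v3) — ~v7 is true.
  7. (~v10 | ~v9 | ~v13) — ~v13 is true.
  8. (~v8 | ~v7 | ~v1) — ~v7 is true.
  9. (v12 | v3 | ~v5) — ~v5 is true.
  10. (v11 | ~v7 | v9) — v11 is true.
  11. (v6 | v10 | v13) — v10 is true.
  12. (v6 | v7 | ~v5) — ~v5 is true.
  13. (~v4 | ~v13 | ~v11) — ~v13 is true.
  14. (v10 | v6 | v5) — v10 is true.
  15. (v9 | v2 | ~v5) — ~v5 is true.
  16. (v8 | v4 | v6) — v8 is true.
  17. (v10 | ~v6 | v7) — v10 is true.
  18. (v1 | v2 | v4) — v1 is true.
  19. (v2 | ~v10 | v1) — v1 is true.
  20. (v2 | ~v12 | v11) — v11 is true.
  21. (~v13 | ~v12 | v3) — ~v12 is true.
  22. (~v5 | ~v11 | v4) — ~v5 is true.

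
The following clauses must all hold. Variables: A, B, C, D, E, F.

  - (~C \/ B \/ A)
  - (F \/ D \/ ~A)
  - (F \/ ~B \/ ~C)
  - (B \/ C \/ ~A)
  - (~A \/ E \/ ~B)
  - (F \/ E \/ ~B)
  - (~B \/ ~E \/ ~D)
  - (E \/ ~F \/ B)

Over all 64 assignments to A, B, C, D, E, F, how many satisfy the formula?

19

Case analysis on B and A:
  B=1, A=1: remaining (C,D,E,F) ∈ {(0,0,1,1); (1,0,1,1)} — 2.
  B=1, A=0: 7 of the 16 assignments to (C,D,E,F) work.
  B=0, A=1: remaining (C,D,E,F) ∈ {(1,0,1,1); (1,1,0,0); (1,1,1,0); (1,1,1,1)} — 4.
  B=0, A=0: D free; 3 ways for (C,E,F) × 2^1 = 6.
Total: 2 + 7 + 4 + 6 = 19.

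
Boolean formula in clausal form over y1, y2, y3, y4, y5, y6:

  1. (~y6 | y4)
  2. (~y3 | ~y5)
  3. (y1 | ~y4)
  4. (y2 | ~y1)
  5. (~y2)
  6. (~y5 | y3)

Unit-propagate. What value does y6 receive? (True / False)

False

Unit clause (~y2) sets y2 = False.
(~y1 | y2) with y2 = False leaves only ~y1, so y1 = False.
(~y4 | y1): since y1 = False, the clause reduces to (~y4). y4 = False.
From (y4 | ~y6) and y4 = False: y6 = False.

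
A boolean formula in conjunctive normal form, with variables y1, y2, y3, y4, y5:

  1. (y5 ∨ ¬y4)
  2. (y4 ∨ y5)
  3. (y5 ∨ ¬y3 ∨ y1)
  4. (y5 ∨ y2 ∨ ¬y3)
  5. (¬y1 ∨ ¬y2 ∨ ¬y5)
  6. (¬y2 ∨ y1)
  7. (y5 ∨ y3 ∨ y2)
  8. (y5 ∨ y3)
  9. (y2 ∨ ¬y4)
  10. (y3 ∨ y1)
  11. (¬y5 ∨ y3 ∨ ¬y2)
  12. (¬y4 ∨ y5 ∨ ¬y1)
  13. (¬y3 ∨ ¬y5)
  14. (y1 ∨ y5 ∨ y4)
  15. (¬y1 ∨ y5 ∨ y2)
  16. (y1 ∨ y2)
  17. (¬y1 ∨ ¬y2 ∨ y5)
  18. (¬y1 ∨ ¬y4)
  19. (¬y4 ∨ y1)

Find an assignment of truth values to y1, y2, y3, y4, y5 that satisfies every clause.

y1 = T, y2 = F, y3 = F, y4 = F, y5 = T

Check each clause:
  1. (y5 ∨ ¬y4) — ¬y4 is true.
  2. (y5 ∨ y4) — y5 is true.
  3. (y5 ∨ ¬y3 ∨ y1) — ¬y3 is true.
  4. (y2 ∨ y5 ∨ ¬y3) — ¬y3 is true.
  5. (¬y1 ∨ ¬y2 ∨ ¬y5) — ¬y2 is true.
  6. (¬y2 ∨ y1) — y1 is true.
  7. (y5 ∨ y3 ∨ y2) — y5 is true.
  8. (y5 ∨ y3) — y5 is true.
  9. (¬y4 ∨ y2) — ¬y4 is true.
  10. (y1 ∨ y3) — y1 is true.
  11. (¬y5 ∨ ¬y2 ∨ y3) — ¬y2 is true.
  12. (y5 ∨ ¬y1 ∨ ¬y4) — ¬y4 is true.
  13. (¬y3 ∨ ¬y5) — ¬y3 is true.
  14. (y5 ∨ y1 ∨ y4) — y1 is true.
  15. (¬y1 ∨ y2 ∨ y5) — y5 is true.
  16. (y1 ∨ y2) — y1 is true.
  17. (y5 ∨ ¬y1 ∨ ¬y2) — y5 is true.
  18. (¬y1 ∨ ¬y4) — ¬y4 is true.
  19. (y1 ∨ ¬y4) — y1 is true.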